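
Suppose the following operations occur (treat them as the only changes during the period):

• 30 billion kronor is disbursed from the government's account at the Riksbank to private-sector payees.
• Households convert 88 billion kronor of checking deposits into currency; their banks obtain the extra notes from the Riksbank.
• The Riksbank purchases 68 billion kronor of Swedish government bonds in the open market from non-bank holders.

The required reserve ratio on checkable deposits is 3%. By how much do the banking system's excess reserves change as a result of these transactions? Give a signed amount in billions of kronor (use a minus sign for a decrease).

Government spending 30 billion kronor: reserves +30B, deposits +30B.
Currency withdrawal 88 billion kronor: reserves −88B, deposits −88B.
Asset purchase (from non-banks) 68 billion kronor: reserves +68B, deposits +68B.
Totals: Δreserves = +10B, Δdeposits = +10B.
Δrequired reserves = 3% × +10B = +0.3B.
Δexcess reserves = Δreserves − Δrequired = +10B − (+0.3B) = +9.7 billion.

+9.7 billion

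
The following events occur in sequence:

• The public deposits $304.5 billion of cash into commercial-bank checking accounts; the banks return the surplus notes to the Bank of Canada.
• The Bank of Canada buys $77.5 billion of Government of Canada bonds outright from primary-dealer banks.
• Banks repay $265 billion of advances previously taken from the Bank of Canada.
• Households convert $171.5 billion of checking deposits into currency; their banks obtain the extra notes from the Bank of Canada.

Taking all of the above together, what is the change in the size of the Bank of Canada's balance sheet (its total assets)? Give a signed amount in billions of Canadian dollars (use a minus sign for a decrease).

Currency deposit $304.5 billion: only the composition of liabilities changes → 0.
OMO purchase (from banks) $77.5 billion: a Bank of Canada asset is acquired → +$77.5B.
Discount-window repayment $265 billion: a Bank of Canada asset is shed → −$265B.
Currency withdrawal $171.5 billion: only the composition of liabilities changes → 0.
Net: 0 + 77.5 − 265 + 0 = -$187.5 billion.

-$187.5 billion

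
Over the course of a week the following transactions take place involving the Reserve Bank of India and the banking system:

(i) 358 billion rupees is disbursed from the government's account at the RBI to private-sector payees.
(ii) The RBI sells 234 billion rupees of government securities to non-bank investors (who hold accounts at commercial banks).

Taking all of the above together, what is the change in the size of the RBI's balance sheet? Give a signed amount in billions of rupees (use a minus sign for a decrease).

-234 billion

RBI balance sheet:
  Assets:      Securities −234B
  Liabilities: Bank reserves +124B, Government deposits −358B
Change in total RBI assets = -234 billion.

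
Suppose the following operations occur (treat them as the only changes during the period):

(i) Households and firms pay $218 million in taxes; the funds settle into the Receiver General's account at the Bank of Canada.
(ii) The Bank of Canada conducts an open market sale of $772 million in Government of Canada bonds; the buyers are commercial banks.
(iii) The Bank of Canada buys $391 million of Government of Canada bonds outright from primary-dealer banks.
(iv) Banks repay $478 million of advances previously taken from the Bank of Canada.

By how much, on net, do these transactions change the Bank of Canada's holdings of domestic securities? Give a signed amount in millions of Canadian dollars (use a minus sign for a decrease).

-$381 million

Bank of Canada balance sheet:
  Assets:      Securities −$381M, Loans to banks −$478M
  Liabilities: Bank reserves −$1077M, Government deposits +$218M
Commercial banking system:
  Assets:      Reserves at CB −$1077M, Securities +$381M
  Liabilities: Checkable deposits −$218M, Borrowings from CB −$478M
So the change in the Bank of Canada's holdings of domestic securities is -$381 million.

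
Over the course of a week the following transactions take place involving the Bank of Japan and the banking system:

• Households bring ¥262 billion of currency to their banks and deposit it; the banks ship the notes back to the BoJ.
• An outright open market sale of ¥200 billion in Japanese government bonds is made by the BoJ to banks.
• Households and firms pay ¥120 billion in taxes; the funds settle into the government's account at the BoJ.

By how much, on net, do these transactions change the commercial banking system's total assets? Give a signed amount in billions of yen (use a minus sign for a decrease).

+¥142 billion

BoJ balance sheet:
  Assets:      Securities −¥200B
  Liabilities: Bank reserves −¥58B, Currency in circulation −¥262B, Government deposits +¥120B
Commercial banking system:
  Assets:      Reserves at CB −¥58B, Securities +¥200B
  Liabilities: Checkable deposits +¥142B
Change in total bank assets = +¥142 billion.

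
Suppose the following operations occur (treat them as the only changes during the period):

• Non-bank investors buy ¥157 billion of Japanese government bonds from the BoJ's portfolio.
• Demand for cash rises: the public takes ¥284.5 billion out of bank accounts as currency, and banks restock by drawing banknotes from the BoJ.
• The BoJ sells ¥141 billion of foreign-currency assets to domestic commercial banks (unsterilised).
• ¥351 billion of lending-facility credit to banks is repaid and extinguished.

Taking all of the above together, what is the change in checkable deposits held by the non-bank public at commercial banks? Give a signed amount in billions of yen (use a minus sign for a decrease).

BoJ balance sheet:
  Assets:      Securities −¥157B, Loans to banks −¥351B, Foreign assets −¥141B
  Liabilities: Bank reserves −¥933.5B, Currency in circulation +¥284.5B
Commercial banking system:
  Assets:      Reserves at CB −¥933.5B, Foreign assets +¥141B
  Liabilities: Checkable deposits −¥441.5B, Borrowings from CB −¥351B
So the change in checkable deposits held by the non-bank public at commercial banks is -¥441.5 billion.

-¥441.5 billion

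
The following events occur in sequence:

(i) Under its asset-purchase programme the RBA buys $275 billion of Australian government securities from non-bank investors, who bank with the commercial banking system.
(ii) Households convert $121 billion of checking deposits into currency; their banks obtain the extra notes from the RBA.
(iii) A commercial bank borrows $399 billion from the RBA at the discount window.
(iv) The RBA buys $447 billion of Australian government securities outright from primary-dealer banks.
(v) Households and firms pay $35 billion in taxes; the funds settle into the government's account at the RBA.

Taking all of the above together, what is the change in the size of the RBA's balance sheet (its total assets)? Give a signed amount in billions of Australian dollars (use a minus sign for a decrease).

RBA balance sheet:
  Assets:      Securities +$722B, Loans to banks +$399B
  Liabilities: Bank reserves +$965B, Currency in circulation +$121B, Government deposits +$35B
Commercial banking system:
  Assets:      Reserves at CB +$965B, Securities −$447B
  Liabilities: Checkable deposits +$119B, Borrowings from CB +$399B
Change in total RBA assets = +$1121 billion.

+$1121 billion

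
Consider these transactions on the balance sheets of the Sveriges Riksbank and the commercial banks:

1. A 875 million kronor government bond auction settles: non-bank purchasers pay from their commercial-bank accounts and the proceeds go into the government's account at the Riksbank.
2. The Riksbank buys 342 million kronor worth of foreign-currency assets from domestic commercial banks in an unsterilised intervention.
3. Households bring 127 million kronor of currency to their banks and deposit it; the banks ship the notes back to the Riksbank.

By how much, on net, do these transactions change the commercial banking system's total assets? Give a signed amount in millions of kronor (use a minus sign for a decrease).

Riksbank balance sheet:
  Assets:      Foreign assets +342M
  Liabilities: Bank reserves −406M, Currency in circulation −127M, Government deposits +875M
Commercial banking system:
  Assets:      Reserves at CB −406M, Foreign assets −342M
  Liabilities: Checkable deposits −748M
Change in total bank assets = -748 million.

-748 million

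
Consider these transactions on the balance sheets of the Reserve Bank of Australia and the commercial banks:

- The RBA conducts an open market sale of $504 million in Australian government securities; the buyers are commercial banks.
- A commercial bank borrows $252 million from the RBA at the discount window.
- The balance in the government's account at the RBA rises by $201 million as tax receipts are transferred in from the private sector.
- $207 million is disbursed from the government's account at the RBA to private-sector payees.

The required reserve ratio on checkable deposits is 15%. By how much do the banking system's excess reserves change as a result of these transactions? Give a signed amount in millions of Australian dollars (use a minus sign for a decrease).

-$246.9 million

OMO sale (to banks) $504 million: reserves −$504M, deposits 0.
Discount-window loan $252 million: reserves +$252M, deposits 0.
Government account inflow $201 million: reserves −$201M, deposits −$201M.
Government spending $207 million: reserves +$207M, deposits +$207M.
Totals: Δreserves = −$246M, Δdeposits = +$6M.
Δrequired reserves = 15% × +$6M = +$0.9M.
Δexcess reserves = Δreserves − Δrequired = −$246M − (+$0.9M) = -$246.9 million.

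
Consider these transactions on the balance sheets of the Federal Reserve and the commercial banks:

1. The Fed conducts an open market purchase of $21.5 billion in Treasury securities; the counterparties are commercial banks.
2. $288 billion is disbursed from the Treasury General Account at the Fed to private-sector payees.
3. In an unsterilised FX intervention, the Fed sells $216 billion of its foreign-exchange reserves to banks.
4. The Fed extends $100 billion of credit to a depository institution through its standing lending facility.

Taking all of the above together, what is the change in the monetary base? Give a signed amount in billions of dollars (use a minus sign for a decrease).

+$193.5 billion

OMO purchase (from banks) $21.5 billion: Fed balance sheet expands → +$21.5B.
Government spending $288 billion: a non-base liability converts back to reserves → +$288B.
FX sale $216 billion: Fed balance sheet contracts → −$216B.
Discount-window loan $100 billion: Fed balance sheet expands → +$100B.
Net: 21.5 + 288 − 216 + 100 = +$193.5 billion.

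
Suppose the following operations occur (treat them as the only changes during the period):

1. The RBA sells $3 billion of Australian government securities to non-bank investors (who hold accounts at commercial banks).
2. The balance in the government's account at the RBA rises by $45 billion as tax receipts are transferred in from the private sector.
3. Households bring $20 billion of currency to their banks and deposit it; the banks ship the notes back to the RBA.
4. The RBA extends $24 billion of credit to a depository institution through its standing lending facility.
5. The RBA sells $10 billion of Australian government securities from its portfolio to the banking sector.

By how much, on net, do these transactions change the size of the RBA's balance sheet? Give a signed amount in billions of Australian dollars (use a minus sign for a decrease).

+$11 billion

Asset sale (to non-banks) $3 billion: an RBA asset is shed → −$3B.
Government account inflow $45 billion: only the composition of liabilities changes → 0.
Currency deposit $20 billion: only the composition of liabilities changes → 0.
Discount-window loan $24 billion: an RBA asset is acquired → +$24B.
OMO sale (to banks) $10 billion: an RBA asset is shed → −$10B.
Net: −3 + 0 + 0 + 24 − 10 = +$11 billion.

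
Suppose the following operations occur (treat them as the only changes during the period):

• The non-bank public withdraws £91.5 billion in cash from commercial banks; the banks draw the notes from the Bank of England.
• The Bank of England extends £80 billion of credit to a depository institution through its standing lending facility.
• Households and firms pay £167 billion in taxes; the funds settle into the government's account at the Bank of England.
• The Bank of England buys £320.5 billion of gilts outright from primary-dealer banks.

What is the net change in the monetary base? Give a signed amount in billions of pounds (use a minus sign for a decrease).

+£233.5 billion

Bank of England balance sheet:
  Assets:      Securities +£320.5B, Loans to banks +£80B
  Liabilities: Bank reserves +£142B, Currency in circulation +£91.5B, Government deposits +£167B
Commercial banking system:
  Assets:      Reserves at CB +£142B, Securities −£320.5B
  Liabilities: Checkable deposits −£258.5B, Borrowings from CB +£80B
Monetary base = currency + reserves: +£91.5B + (+£142B) = +£233.5 billion.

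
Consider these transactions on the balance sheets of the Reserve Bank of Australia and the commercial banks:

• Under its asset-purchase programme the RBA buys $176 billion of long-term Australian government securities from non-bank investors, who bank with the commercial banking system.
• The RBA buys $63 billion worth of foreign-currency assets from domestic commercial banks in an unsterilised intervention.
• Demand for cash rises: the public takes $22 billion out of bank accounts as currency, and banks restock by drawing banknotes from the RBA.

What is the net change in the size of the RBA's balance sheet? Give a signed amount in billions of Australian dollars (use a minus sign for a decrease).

RBA balance sheet:
  Assets:      Securities +$176B, Foreign assets +$63B
  Liabilities: Bank reserves +$217B, Currency in circulation +$22B
Commercial banking system:
  Assets:      Reserves at CB +$217B, Foreign assets −$63B
  Liabilities: Checkable deposits +$154B
Change in total RBA assets = +$239 billion.

+$239 billion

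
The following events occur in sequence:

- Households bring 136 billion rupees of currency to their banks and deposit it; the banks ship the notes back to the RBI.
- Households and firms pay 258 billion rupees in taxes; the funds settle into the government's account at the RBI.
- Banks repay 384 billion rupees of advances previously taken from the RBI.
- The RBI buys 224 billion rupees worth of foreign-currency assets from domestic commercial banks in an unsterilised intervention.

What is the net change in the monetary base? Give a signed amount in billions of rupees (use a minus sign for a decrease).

Currency deposit 136 billion rupees: just a shift between currency and reserves — both are base money → 0.
Government account inflow 258 billion rupees: reserves shift to a non-base liability → −258B.
Discount-window repayment 384 billion rupees: RBI balance sheet contracts → −384B.
FX purchase 224 billion rupees: RBI balance sheet expands → +224B.
Net: 0 − 258 − 384 + 224 = -418 billion.

-418 billion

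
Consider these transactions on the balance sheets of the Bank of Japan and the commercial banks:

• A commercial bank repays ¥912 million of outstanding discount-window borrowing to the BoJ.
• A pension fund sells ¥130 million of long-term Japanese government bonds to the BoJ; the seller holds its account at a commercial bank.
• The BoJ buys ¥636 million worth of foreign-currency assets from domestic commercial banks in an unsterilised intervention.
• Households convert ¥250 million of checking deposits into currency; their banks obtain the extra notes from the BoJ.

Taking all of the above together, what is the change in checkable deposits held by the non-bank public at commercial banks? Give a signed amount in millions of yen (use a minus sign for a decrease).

Discount-window repayment ¥912 million: the counterparty is a bank, so public deposits are unchanged → 0.
Asset purchase (from non-banks) ¥130 million: non-bank counterparties' bank balances rise → +¥130M.
FX purchase ¥636 million: the counterparty is a bank, so public deposits are unchanged → 0.
Currency withdrawal ¥250 million: non-bank counterparties' bank balances fall → −¥250M.
Net: 0 + 130 + 0 − 250 = -¥120 million.

-¥120 million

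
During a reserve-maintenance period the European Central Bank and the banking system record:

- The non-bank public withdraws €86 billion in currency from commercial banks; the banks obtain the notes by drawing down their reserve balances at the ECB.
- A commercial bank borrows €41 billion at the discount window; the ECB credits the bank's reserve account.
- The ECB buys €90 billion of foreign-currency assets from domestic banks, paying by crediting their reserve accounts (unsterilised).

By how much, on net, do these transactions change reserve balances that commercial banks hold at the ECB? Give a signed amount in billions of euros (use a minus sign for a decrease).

+€45 billion

Currency withdrawal €86 billion: banks swap reserves for currency → −€86B.
Discount-window loan €41 billion: the loan is credited to the bank's reserve account → +€41B.
FX purchase €90 billion: the ECB pays by crediting reserve accounts → +€90B.
Net: −86 + 41 + 90 = +€45 billion.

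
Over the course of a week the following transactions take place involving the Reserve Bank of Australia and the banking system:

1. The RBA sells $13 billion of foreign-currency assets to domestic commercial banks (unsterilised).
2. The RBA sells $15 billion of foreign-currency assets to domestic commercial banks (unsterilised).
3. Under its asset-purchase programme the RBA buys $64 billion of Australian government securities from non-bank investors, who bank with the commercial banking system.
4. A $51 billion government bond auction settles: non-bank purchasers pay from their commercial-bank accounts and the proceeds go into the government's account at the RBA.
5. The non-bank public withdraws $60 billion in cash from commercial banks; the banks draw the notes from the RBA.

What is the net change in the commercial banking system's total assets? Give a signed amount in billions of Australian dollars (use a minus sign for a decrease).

RBA balance sheet:
  Assets:      Securities +$64B, Foreign assets −$28B
  Liabilities: Bank reserves −$75B, Currency in circulation +$60B, Government deposits +$51B
Commercial banking system:
  Assets:      Reserves at CB −$75B, Foreign assets +$28B
  Liabilities: Checkable deposits −$47B
Change in total bank assets = -$47 billion.

-$47 billion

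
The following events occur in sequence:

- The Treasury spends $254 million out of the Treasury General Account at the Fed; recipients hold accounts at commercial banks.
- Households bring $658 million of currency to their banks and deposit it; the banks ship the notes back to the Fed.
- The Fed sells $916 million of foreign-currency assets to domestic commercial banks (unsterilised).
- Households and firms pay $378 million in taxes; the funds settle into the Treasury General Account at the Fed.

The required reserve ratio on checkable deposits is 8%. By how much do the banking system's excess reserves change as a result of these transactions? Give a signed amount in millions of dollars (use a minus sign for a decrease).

Government spending $254 million: reserves +$254M, deposits +$254M.
Currency deposit $658 million: reserves +$658M, deposits +$658M.
FX sale $916 million: reserves −$916M, deposits 0.
Government account inflow $378 million: reserves −$378M, deposits −$378M.
Totals: Δreserves = −$382M, Δdeposits = +$534M.
Δrequired reserves = 8% × +$534M = +$42.72M.
Δexcess reserves = Δreserves − Δrequired = −$382M − (+$42.72M) = -$424.72 million.

-$424.72 million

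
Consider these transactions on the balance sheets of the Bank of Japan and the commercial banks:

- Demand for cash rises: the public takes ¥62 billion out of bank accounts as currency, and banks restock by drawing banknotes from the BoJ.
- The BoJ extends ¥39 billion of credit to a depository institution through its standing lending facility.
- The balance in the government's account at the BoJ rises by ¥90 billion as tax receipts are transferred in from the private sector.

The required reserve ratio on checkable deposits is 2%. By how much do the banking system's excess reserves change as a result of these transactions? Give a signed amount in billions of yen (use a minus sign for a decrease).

-¥109.96 billion

Currency withdrawal ¥62 billion: reserves −¥62B, deposits −¥62B.
Discount-window loan ¥39 billion: reserves +¥39B, deposits 0.
Government account inflow ¥90 billion: reserves −¥90B, deposits −¥90B.
Totals: Δreserves = −¥113B, Δdeposits = −¥152B.
Δrequired reserves = 2% × −¥152B = −¥3.04B.
Δexcess reserves = Δreserves − Δrequired = −¥113B − (−¥3.04B) = -¥109.96 billion.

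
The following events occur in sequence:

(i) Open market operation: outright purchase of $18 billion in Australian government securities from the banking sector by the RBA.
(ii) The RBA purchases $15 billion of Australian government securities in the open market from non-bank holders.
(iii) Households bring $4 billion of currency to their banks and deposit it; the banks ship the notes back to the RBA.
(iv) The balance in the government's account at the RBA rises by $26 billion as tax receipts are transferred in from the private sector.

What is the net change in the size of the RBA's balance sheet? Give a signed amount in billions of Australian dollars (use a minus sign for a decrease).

RBA balance sheet:
  Assets:      Securities +$33B
  Liabilities: Bank reserves +$11B, Currency in circulation −$4B, Government deposits +$26B
Commercial banking system:
  Assets:      Reserves at CB +$11B, Securities −$18B
  Liabilities: Checkable deposits −$7B
Change in total RBA assets = +$33 billion.

+$33 billion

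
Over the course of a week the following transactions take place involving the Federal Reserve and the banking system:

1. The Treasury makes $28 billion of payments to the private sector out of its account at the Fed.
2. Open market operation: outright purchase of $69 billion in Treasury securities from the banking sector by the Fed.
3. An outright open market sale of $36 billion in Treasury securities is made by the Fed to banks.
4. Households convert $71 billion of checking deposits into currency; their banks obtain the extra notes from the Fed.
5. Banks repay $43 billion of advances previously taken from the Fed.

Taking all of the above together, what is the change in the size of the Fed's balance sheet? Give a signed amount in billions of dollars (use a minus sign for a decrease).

Government spending $28 billion: only the composition of liabilities changes → 0.
OMO purchase (from banks) $69 billion: a Fed asset is acquired → +$69B.
OMO sale (to banks) $36 billion: a Fed asset is shed → −$36B.
Currency withdrawal $71 billion: only the composition of liabilities changes → 0.
Discount-window repayment $43 billion: a Fed asset is shed → −$43B.
Net: 0 + 69 − 36 + 0 − 43 = -$10 billion.

-$10 billion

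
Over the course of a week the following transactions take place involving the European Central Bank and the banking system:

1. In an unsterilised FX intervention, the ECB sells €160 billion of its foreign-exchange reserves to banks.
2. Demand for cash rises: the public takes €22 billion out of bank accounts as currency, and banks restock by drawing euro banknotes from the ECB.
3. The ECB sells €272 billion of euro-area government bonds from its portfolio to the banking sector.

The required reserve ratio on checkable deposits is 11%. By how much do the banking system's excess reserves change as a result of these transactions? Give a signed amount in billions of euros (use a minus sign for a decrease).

-€451.58 billion

FX sale €160 billion: reserves −€160B, deposits 0.
Currency withdrawal €22 billion: reserves −€22B, deposits −€22B.
OMO sale (to banks) €272 billion: reserves −€272B, deposits 0.
Totals: Δreserves = −€454B, Δdeposits = −€22B.
Δrequired reserves = 11% × −€22B = −€2.42B.
Δexcess reserves = Δreserves − Δrequired = −€454B − (−€2.42B) = -€451.58 billion.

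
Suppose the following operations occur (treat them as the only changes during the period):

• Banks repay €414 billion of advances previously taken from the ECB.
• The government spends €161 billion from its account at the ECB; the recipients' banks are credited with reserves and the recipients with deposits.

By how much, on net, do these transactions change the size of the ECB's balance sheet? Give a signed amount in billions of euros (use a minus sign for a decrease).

Discount-window repayment €414 billion: an ECB asset is shed → −€414B.
Government spending €161 billion: only the composition of liabilities changes → 0.
Net: −414 + 0 = -€414 billion.

-€414 billion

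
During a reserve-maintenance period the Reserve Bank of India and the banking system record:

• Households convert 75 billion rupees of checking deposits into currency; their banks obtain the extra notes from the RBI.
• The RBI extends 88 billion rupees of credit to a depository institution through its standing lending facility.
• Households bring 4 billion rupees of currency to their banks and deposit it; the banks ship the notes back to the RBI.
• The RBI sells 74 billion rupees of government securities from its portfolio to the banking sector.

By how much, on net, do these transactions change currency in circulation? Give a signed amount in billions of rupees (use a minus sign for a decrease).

+71 billion

Currency withdrawal 75 billion rupees: notes leave the central bank → +75B.
Discount-window loan 88 billion rupees: no currency enters or leaves circulation → 0.
Currency deposit 4 billion rupees: notes return to the central bank → −4B.
OMO sale (to banks) 74 billion rupees: no currency enters or leaves circulation → 0.
Net: 75 + 0 − 4 + 0 = +71 billion.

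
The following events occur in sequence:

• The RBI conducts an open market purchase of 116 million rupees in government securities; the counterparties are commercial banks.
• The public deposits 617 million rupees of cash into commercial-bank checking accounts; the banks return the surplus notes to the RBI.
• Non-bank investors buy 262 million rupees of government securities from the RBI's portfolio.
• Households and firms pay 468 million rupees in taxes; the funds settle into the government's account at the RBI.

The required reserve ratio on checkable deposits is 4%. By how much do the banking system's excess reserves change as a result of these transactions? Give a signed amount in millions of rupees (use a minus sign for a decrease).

+7.52 million

OMO purchase (from banks) 116 million rupees: reserves +116M, deposits 0.
Currency deposit 617 million rupees: reserves +617M, deposits +617M.
Asset sale (to non-banks) 262 million rupees: reserves −262M, deposits −262M.
Government account inflow 468 million rupees: reserves −468M, deposits −468M.
Totals: Δreserves = +3M, Δdeposits = −113M.
Δrequired reserves = 4% × −113M = −4.52M.
Δexcess reserves = Δreserves − Δrequired = +3M − (−4.52M) = +7.52 million.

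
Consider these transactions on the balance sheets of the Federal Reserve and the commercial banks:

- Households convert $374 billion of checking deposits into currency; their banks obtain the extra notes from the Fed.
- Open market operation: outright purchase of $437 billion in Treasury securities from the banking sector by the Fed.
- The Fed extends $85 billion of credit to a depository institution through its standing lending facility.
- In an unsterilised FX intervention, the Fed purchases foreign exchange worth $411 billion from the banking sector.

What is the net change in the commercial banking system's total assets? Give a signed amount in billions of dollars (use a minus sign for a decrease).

Currency withdrawal $374 billion: bank balance sheets shrink → −$374B.
OMO purchase (from banks) $437 billion: just an asset swap on bank balance sheets → 0.
Discount-window loan $85 billion: bank balance sheets expand → +$85B.
FX purchase $411 billion: just an asset swap on bank balance sheets → 0.
Net: −374 + 0 + 85 + 0 = -$289 billion.

-$289 billion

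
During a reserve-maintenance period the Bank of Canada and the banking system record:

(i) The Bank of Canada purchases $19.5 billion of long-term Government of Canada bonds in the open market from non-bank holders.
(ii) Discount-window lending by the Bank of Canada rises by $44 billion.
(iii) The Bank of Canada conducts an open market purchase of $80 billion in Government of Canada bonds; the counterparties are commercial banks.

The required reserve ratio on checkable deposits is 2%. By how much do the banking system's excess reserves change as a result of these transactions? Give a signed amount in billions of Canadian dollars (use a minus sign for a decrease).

Asset purchase (from non-banks) $19.5 billion: reserves +$19.5B, deposits +$19.5B.
Discount-window loan $44 billion: reserves +$44B, deposits 0.
OMO purchase (from banks) $80 billion: reserves +$80B, deposits 0.
Totals: Δreserves = +$143.5B, Δdeposits = +$19.5B.
Δrequired reserves = 2% × +$19.5B = +$0.39B.
Δexcess reserves = Δreserves − Δrequired = +$143.5B − (+$0.39B) = +$143.11 billion.

+$143.11 billion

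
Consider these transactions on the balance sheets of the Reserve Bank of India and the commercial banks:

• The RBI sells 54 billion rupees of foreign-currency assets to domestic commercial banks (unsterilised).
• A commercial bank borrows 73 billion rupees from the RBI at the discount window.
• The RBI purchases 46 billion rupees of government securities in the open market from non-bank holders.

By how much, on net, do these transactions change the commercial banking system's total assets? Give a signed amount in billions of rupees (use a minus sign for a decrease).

+119 billion

FX sale 54 billion rupees: just an asset swap on bank balance sheets → 0.
Discount-window loan 73 billion rupees: bank balance sheets expand → +73B.
Asset purchase (from non-banks) 46 billion rupees: bank balance sheets expand → +46B.
Net: 0 + 73 + 46 = +119 billion.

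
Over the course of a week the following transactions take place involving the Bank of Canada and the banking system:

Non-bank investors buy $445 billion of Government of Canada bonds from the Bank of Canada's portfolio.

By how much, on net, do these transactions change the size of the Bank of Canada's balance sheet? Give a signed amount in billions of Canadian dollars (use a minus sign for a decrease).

-$445 billion

Asset sale (to non-banks) $445 billion: a Bank of Canada asset is shed → −$445B.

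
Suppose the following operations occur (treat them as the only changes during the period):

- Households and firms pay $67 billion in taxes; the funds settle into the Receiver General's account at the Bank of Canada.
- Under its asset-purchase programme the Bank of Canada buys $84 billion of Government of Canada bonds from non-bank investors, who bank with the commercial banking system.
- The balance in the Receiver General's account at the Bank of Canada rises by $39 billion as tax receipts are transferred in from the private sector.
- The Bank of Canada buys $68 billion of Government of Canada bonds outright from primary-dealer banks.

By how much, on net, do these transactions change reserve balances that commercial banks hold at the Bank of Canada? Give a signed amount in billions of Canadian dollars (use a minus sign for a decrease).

Government account inflow $67 billion: funds move from bank reserves into the government account → −$67B.
Asset purchase (from non-banks) $84 billion: the Bank of Canada pays by crediting reserve accounts → +$84B.
Government account inflow $39 billion: funds move from bank reserves into the government account → −$39B.
OMO purchase (from banks) $68 billion: the Bank of Canada pays by crediting reserve accounts → +$68B.
Net: −67 + 84 − 39 + 68 = +$46 billion.

+$46 billion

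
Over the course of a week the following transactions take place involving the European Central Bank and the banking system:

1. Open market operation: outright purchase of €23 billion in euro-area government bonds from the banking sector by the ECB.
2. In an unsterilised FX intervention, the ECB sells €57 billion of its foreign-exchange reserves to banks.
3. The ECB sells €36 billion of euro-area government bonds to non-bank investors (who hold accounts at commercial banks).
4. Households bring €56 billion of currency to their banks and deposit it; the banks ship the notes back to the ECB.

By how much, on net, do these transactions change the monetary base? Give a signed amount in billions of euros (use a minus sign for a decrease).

-€70 billion

OMO purchase (from banks) €23 billion: ECB balance sheet expands → +€23B.
FX sale €57 billion: ECB balance sheet contracts → −€57B.
Asset sale (to non-banks) €36 billion: ECB balance sheet contracts → −€36B.
Currency deposit €56 billion: just a shift between currency and reserves — both are base money → 0.
Net: 23 − 57 − 36 + 0 = -€70 billion.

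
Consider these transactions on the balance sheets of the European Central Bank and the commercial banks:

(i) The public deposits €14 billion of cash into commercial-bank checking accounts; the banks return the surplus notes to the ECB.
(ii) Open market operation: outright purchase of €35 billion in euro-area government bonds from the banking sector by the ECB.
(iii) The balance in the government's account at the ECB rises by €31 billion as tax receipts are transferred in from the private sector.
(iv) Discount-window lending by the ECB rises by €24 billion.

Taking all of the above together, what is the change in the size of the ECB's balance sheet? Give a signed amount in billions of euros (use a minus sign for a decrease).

+€59 billion

Currency deposit €14 billion: only the composition of liabilities changes → 0.
OMO purchase (from banks) €35 billion: an ECB asset is acquired → +€35B.
Government account inflow €31 billion: only the composition of liabilities changes → 0.
Discount-window loan €24 billion: an ECB asset is acquired → +€24B.
Net: 0 + 35 + 0 + 24 = +€59 billion.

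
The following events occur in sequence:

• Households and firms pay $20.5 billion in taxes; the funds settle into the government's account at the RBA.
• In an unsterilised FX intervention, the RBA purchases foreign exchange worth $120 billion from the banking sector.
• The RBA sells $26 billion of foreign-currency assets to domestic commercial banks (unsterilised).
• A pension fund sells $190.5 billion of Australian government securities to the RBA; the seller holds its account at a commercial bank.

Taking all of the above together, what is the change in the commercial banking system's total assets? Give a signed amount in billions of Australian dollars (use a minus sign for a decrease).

+$170 billion

Government account inflow $20.5 billion: bank balance sheets shrink → −$20.5B.
FX purchase $120 billion: just an asset swap on bank balance sheets → 0.
FX sale $26 billion: just an asset swap on bank balance sheets → 0.
Asset purchase (from non-banks) $190.5 billion: bank balance sheets expand → +$190.5B.
Net: −20.5 + 0 + 0 + 190.5 = +$170 billion.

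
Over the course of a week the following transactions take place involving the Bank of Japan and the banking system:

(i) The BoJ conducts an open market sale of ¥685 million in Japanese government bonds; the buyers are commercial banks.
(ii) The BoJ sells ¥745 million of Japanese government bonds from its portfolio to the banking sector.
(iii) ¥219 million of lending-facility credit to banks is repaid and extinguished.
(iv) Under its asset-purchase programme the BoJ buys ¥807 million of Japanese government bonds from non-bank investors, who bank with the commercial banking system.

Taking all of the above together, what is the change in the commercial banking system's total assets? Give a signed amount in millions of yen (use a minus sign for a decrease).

+¥588 million

OMO sale (to banks) ¥685 million: just an asset swap on bank balance sheets → 0.
OMO sale (to banks) ¥745 million: just an asset swap on bank balance sheets → 0.
Discount-window repayment ¥219 million: bank balance sheets shrink → −¥219M.
Asset purchase (from non-banks) ¥807 million: bank balance sheets expand → +¥807M.
Net: 0 + 0 − 219 + 807 = +¥588 million.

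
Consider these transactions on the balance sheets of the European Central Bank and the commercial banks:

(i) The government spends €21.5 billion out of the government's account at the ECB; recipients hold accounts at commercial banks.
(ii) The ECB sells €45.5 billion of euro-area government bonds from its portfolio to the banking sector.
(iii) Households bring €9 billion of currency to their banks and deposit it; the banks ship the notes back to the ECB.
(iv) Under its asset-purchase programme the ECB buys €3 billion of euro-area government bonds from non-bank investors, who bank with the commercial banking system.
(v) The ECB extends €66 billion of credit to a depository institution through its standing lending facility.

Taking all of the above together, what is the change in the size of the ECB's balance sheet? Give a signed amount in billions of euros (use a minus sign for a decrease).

Government spending €21.5 billion: only the composition of liabilities changes → 0.
OMO sale (to banks) €45.5 billion: an ECB asset is shed → −€45.5B.
Currency deposit €9 billion: only the composition of liabilities changes → 0.
Asset purchase (from non-banks) €3 billion: an ECB asset is acquired → +€3B.
Discount-window loan €66 billion: an ECB asset is acquired → +€66B.
Net: 0 − 45.5 + 0 + 3 + 66 = +€23.5 billion.

+€23.5 billion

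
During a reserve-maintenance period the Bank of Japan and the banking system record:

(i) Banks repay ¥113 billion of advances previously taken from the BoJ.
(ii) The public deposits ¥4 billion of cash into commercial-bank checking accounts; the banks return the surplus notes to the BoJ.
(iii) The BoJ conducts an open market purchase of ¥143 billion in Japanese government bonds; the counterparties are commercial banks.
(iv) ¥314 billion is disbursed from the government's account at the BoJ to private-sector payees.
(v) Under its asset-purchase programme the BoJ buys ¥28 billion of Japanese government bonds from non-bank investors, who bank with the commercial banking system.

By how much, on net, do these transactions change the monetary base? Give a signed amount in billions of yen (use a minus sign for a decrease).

BoJ balance sheet:
  Assets:      Securities +¥171B, Loans to banks −¥113B
  Liabilities: Bank reserves +¥376B, Currency in circulation −¥4B, Government deposits −¥314B
Commercial banking system:
  Assets:      Reserves at CB +¥376B, Securities −¥143B
  Liabilities: Checkable deposits +¥346B, Borrowings from CB −¥113B
Monetary base = currency + reserves: −¥4B + (+¥376B) = +¥372 billion.

+¥372 billion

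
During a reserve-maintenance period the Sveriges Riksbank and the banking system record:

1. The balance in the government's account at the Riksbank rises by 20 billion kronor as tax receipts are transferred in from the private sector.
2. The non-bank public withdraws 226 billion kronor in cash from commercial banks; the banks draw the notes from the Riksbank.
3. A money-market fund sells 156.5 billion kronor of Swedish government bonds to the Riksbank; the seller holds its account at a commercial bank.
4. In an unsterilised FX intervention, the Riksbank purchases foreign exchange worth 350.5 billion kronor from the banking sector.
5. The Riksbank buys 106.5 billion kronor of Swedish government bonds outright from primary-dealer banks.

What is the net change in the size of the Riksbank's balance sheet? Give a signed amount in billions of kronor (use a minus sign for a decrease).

Government account inflow 20 billion kronor: only the composition of liabilities changes → 0.
Currency withdrawal 226 billion kronor: only the composition of liabilities changes → 0.
Asset purchase (from non-banks) 156.5 billion kronor: a Riksbank asset is acquired → +156.5B.
FX purchase 350.5 billion kronor: a Riksbank asset is acquired → +350.5B.
OMO purchase (from banks) 106.5 billion kronor: a Riksbank asset is acquired → +106.5B.
Net: 0 + 0 + 156.5 + 350.5 + 106.5 = +613.5 billion.

+613.5 billion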